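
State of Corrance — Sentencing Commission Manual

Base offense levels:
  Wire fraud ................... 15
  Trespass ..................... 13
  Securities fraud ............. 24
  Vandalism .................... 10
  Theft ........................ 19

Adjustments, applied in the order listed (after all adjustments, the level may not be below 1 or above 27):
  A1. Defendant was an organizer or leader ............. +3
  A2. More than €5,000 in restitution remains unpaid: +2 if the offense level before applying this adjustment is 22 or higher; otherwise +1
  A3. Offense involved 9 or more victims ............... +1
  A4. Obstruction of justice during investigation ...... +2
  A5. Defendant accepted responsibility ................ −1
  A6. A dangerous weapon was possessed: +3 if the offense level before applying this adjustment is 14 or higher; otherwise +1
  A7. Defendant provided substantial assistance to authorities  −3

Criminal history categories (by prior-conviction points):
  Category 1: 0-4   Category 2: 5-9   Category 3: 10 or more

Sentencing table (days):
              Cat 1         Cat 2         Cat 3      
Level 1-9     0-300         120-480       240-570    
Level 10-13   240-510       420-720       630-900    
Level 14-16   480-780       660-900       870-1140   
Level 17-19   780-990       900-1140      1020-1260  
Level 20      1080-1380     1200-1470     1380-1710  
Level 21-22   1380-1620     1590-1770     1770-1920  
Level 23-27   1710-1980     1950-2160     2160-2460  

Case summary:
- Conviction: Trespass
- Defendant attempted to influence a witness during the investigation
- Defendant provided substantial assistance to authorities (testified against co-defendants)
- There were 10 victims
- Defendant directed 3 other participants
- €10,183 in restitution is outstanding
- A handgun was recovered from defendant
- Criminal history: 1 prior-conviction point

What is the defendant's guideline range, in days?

1080-1380 days

Base offense level for trespass: 13.
A1 applies: 13 + 3 = 16.
A2 applies (level before this adjustment is 16 < 22, so +1): 16 + 1 = 17.
A3 applies: 17 + 1 = 18.
A4 applies: 18 + 2 = 20.
A5 does not apply.
A6 applies (level before this adjustment is 20 ≥ 14, so +3): 20 + 3 = 23.
A7 applies: 23 − 3 = 20.
Final offense level: 20.
Criminal history: 1 prior point → Category 1 (0-4).
Level 20 falls in the 20 band.
Grid: Level 20 × Category 1 = 1080-1380 days.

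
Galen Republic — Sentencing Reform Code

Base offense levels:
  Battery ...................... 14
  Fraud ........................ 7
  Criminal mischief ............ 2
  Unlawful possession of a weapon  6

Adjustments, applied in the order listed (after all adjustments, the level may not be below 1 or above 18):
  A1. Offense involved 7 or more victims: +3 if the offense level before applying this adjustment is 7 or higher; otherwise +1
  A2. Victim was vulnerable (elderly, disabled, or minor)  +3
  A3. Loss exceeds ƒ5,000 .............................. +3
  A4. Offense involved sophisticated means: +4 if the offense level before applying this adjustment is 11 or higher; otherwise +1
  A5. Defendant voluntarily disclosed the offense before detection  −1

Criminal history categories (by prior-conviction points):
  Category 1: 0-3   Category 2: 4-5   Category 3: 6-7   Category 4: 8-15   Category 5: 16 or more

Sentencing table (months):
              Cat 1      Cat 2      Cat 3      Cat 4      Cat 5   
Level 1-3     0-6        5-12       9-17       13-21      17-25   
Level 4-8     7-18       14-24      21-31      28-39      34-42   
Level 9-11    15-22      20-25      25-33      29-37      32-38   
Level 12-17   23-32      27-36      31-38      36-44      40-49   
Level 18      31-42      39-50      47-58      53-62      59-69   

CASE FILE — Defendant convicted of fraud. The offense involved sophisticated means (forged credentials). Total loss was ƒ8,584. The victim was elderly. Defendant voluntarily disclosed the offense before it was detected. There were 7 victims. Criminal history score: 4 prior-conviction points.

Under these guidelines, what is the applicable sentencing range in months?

39-50 months

Base offense level for fraud: 7.
A1 applies (level before this adjustment is 7 ≥ 7, so +3): 7 + 3 = 10.
A2 applies: 10 + 3 = 13.
A3 applies: 13 + 3 = 16.
A4 applies (level before this adjustment is 16 ≥ 11, so +4): 16 + 4 = 20.
A5 applies: 20 − 1 = 19.
Level 19 exceeds the maximum of 18; capped at 18.
Final offense level: 18.
Criminal history: 4 prior points → Category 2 (4-5).
Level 18 falls in the 18 band.
Grid: Level 18 × Category 2 = 39-50 months.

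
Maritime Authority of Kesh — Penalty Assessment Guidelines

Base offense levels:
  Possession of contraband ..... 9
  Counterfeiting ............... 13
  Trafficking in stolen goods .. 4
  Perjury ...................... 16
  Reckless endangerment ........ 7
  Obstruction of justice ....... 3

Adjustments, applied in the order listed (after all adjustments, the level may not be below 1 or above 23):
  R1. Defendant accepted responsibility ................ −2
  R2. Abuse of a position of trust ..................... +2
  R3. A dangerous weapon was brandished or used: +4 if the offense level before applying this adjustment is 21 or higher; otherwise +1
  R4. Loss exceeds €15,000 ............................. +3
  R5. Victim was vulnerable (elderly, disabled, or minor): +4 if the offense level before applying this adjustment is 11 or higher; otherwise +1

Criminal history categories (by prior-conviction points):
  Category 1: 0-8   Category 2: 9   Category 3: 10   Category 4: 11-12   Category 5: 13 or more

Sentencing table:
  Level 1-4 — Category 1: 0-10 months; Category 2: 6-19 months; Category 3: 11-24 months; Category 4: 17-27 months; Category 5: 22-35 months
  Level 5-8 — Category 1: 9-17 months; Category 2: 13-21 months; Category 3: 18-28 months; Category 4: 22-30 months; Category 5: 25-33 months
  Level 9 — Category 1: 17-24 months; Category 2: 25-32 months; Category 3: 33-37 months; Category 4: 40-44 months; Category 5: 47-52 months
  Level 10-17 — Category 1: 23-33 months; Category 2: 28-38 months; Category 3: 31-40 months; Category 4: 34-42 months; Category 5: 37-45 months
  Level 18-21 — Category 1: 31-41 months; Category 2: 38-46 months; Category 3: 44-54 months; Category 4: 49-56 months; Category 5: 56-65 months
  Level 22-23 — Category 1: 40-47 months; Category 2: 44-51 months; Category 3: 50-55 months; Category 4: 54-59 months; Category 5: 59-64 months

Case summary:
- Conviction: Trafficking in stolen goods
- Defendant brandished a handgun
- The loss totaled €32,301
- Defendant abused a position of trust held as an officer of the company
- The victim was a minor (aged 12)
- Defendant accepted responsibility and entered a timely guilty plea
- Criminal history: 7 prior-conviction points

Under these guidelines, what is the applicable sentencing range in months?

Base offense level for trafficking in stolen goods: 4.
R1 applies: 4 − 2 = 2.
R2 applies: 2 + 2 = 4.
R3 applies (level before this adjustment is 4 < 21, so +1): 4 + 1 = 5.
R4 applies: 5 + 3 = 8.
R5 applies (level before this adjustment is 8 < 11, so +1): 8 + 1 = 9.
Final offense level: 9.
Criminal history: 7 prior points → Category 1 (0-8).
Level 9 falls in the 9 band.
Grid: Level 9 × Category 1 = 17-24 months.

17-24 months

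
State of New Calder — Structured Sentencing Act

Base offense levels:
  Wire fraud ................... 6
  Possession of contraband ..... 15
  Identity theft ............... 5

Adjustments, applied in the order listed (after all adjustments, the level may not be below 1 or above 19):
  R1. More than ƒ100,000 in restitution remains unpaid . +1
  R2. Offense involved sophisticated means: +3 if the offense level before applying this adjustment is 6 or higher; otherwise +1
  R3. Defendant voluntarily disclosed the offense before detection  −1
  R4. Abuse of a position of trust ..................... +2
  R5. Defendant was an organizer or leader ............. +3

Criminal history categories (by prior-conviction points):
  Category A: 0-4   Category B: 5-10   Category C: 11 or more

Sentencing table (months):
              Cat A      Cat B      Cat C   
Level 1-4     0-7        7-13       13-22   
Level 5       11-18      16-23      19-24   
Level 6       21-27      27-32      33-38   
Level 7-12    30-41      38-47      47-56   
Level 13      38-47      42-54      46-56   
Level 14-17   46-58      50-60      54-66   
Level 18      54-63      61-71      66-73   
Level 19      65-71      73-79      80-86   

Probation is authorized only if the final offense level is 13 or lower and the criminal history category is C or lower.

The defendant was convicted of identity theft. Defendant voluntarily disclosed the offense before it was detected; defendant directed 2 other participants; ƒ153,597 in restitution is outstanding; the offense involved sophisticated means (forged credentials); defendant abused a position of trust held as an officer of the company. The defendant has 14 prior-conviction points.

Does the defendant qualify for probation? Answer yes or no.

Base offense level for identity theft: 5.
R1 applies: 5 + 1 = 6.
R2 applies (level before this adjustment is 6 ≥ 6, so +3): 6 + 3 = 9.
R3 applies: 9 − 1 = 8.
R4 applies: 8 + 2 = 10.
R5 applies: 10 + 3 = 13.
Final offense level: 13.
Criminal history: 14 prior points → Category C (11+).
Level 13 falls in the 13 band.
Grid: Level 13 × Category C = 46-56 months.
Probation check: level 13 ≤ 13 and category C ≤ C → eligible.

Yes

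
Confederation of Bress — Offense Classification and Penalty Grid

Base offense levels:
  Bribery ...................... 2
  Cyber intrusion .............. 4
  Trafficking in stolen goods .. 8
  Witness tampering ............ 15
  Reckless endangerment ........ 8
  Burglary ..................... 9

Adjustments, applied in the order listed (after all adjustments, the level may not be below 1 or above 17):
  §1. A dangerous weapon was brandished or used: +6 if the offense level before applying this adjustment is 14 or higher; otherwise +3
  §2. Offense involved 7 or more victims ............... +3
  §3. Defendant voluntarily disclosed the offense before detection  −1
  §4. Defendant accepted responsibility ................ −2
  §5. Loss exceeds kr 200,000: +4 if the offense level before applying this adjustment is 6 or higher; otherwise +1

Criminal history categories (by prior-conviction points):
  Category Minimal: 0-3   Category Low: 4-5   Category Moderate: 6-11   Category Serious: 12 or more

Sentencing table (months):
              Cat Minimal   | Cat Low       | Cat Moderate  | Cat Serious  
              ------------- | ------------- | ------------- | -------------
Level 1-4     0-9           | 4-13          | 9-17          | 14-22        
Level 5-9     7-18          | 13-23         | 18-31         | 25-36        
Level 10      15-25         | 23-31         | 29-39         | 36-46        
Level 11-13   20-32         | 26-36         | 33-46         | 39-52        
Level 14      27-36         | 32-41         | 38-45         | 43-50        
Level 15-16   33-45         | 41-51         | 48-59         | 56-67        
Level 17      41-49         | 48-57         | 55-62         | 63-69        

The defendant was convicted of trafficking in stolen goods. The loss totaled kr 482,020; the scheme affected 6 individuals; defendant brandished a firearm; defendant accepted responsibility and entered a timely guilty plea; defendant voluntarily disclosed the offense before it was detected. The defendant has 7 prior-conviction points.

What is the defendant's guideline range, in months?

33-46 months

Base offense level for trafficking in stolen goods: 8.
§1 applies (level before this adjustment is 8 < 14, so +3): 8 + 3 = 11.
§2 does not apply.
§3 applies: 11 − 1 = 10.
§4 applies: 10 − 2 = 8.
§5 applies (level before this adjustment is 8 ≥ 6, so +4): 8 + 4 = 12.
Final offense level: 12.
Criminal history: 7 prior points → Category Moderate (6-11).
Level 12 falls in the 11-13 band.
Grid: Level 11-13 × Category Moderate = 33-46 months.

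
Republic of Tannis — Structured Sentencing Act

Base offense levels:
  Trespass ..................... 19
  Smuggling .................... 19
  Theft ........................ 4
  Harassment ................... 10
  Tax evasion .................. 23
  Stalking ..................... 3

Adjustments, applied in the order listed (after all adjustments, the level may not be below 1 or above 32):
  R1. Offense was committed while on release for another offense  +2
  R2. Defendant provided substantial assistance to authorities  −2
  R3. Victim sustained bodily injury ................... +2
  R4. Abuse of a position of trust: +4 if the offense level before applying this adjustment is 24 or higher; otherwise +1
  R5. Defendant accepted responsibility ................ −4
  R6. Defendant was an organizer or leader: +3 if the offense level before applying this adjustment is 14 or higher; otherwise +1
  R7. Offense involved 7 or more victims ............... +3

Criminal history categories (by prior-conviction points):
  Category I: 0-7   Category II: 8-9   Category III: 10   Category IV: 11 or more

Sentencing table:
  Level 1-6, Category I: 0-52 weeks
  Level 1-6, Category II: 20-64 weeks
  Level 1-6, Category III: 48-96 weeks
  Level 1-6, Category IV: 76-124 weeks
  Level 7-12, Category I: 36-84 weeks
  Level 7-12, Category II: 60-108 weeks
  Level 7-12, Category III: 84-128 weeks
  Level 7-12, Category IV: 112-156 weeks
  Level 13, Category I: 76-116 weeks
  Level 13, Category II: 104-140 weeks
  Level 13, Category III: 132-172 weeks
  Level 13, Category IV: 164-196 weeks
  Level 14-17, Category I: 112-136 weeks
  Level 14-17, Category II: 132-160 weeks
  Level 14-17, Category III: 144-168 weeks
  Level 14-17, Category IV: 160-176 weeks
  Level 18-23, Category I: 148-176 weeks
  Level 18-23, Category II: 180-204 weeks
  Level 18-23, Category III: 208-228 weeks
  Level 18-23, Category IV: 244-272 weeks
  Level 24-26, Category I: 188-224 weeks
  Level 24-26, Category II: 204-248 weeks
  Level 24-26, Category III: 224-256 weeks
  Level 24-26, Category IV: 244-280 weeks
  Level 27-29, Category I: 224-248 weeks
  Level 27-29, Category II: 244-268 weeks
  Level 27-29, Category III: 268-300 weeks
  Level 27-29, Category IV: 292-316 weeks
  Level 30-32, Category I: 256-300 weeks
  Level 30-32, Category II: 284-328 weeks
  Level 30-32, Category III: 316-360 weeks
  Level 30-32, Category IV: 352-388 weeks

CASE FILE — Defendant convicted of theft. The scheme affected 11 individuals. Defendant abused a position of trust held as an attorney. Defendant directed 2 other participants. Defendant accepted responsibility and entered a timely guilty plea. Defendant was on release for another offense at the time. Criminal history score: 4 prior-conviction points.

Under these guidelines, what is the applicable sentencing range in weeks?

Base offense level for theft: 4.
R1 applies: 4 + 2 = 6.
R4 applies (level before this adjustment is 6 < 24, so +1): 6 + 1 = 7.
R5 applies: 7 − 4 = 3.
R6 applies (level before this adjustment is 3 < 14, so +1): 3 + 1 = 4.
R7 applies: 4 + 3 = 7.
Final offense level: 7.
Criminal history: 4 prior points → Category I (0-7).
Level 7 falls in the 7-12 band.
Grid: Level 7-12 × Category I = 36-84 weeks.

36-84 weeks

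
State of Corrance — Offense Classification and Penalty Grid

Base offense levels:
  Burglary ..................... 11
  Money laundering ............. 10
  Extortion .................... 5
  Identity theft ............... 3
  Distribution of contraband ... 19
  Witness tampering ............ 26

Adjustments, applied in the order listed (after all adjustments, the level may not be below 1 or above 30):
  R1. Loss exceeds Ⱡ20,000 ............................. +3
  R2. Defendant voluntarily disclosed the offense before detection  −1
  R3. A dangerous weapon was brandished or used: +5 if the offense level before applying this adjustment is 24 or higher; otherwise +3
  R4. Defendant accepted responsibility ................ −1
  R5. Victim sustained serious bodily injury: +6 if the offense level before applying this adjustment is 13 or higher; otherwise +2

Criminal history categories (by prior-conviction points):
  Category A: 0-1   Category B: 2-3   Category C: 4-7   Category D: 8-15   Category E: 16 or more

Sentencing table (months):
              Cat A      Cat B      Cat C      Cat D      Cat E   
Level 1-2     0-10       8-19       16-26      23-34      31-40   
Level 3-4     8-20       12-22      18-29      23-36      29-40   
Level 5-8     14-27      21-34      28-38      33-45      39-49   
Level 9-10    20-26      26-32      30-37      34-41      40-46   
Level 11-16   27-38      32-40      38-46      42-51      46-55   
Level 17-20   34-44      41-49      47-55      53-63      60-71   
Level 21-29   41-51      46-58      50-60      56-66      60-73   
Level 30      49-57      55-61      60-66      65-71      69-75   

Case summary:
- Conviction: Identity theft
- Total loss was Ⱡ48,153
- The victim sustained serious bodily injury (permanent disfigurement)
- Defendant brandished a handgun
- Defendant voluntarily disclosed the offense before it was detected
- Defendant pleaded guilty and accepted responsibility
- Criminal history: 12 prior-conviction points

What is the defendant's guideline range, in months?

34-41 months

Base offense level for identity theft: 3.
R1 applies: 3 + 3 = 6.
R2 applies: 6 − 1 = 5.
R3 applies (level before this adjustment is 5 < 24, so +3): 5 + 3 = 8.
R4 applies: 8 − 1 = 7.
R5 applies (level before this adjustment is 7 < 13, so +2): 7 + 2 = 9.
Final offense level: 9.
Criminal history: 12 prior points → Category D (8-15).
Level 9 falls in the 9-10 band.
Grid: Level 9-10 × Category D = 34-41 months.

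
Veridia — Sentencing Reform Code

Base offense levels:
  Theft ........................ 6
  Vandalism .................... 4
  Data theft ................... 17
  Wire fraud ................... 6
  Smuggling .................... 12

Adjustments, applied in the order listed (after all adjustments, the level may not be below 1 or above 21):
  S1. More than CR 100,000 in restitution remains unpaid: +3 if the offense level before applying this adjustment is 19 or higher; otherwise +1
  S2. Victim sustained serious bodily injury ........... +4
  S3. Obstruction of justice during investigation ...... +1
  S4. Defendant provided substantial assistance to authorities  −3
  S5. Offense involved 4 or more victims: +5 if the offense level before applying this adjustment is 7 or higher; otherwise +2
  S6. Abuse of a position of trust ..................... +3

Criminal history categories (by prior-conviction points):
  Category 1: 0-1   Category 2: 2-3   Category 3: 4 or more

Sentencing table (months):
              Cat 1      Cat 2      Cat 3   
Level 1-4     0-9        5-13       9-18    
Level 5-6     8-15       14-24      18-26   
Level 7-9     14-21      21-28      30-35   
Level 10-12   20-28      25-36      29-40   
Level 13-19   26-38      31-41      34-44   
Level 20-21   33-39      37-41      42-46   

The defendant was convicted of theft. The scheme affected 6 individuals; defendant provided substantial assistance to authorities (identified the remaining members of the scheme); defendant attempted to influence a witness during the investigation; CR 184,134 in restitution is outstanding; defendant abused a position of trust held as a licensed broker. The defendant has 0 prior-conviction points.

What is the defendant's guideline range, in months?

20-28 months

Base offense level for theft: 6.
S1 applies (level before this adjustment is 6 < 19, so +1): 6 + 1 = 7.
S3 applies: 7 + 1 = 8.
S4 applies: 8 − 3 = 5.
S5 applies (level before this adjustment is 5 < 7, so +2): 5 + 2 = 7.
S6 applies: 7 + 3 = 10.
Final offense level: 10.
Criminal history: 0 prior points → Category 1 (0-1).
Level 10 falls in the 10-12 band.
Grid: Level 10-12 × Category 1 = 20-28 months.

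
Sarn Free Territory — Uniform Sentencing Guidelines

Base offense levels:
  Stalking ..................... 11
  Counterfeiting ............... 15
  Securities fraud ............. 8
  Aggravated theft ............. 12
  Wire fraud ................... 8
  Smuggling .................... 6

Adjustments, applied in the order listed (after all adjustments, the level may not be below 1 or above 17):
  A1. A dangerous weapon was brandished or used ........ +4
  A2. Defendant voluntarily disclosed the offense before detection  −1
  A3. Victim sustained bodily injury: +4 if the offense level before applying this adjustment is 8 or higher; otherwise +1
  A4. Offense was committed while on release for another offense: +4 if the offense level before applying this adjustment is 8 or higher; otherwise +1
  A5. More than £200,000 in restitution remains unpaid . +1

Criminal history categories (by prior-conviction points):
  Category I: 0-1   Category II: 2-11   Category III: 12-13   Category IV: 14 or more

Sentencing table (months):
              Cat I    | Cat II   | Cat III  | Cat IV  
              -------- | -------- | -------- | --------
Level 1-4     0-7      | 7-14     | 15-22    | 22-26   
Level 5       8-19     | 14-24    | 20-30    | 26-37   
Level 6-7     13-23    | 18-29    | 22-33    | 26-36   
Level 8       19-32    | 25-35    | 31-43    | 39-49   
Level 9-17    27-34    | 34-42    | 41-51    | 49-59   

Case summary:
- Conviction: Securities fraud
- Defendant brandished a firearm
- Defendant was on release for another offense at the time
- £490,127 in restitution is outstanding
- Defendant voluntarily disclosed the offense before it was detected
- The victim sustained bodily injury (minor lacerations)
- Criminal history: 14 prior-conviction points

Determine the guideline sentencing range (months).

Base offense level for securities fraud: 8.
A1 applies: 8 + 4 = 12.
A2 applies: 12 − 1 = 11.
A3 applies (level before this adjustment is 11 ≥ 8, so +4): 11 + 4 = 15.
A4 applies (level before this adjustment is 15 ≥ 8, so +4): 15 + 4 = 19.
A5 applies: 19 + 1 = 20.
Level 20 exceeds the maximum of 17; capped at 17.
Final offense level: 17.
Criminal history: 14 prior points → Category IV (14+).
Level 17 falls in the 9-17 band.
Grid: Level 9-17 × Category IV = 49-59 months.

49-59 months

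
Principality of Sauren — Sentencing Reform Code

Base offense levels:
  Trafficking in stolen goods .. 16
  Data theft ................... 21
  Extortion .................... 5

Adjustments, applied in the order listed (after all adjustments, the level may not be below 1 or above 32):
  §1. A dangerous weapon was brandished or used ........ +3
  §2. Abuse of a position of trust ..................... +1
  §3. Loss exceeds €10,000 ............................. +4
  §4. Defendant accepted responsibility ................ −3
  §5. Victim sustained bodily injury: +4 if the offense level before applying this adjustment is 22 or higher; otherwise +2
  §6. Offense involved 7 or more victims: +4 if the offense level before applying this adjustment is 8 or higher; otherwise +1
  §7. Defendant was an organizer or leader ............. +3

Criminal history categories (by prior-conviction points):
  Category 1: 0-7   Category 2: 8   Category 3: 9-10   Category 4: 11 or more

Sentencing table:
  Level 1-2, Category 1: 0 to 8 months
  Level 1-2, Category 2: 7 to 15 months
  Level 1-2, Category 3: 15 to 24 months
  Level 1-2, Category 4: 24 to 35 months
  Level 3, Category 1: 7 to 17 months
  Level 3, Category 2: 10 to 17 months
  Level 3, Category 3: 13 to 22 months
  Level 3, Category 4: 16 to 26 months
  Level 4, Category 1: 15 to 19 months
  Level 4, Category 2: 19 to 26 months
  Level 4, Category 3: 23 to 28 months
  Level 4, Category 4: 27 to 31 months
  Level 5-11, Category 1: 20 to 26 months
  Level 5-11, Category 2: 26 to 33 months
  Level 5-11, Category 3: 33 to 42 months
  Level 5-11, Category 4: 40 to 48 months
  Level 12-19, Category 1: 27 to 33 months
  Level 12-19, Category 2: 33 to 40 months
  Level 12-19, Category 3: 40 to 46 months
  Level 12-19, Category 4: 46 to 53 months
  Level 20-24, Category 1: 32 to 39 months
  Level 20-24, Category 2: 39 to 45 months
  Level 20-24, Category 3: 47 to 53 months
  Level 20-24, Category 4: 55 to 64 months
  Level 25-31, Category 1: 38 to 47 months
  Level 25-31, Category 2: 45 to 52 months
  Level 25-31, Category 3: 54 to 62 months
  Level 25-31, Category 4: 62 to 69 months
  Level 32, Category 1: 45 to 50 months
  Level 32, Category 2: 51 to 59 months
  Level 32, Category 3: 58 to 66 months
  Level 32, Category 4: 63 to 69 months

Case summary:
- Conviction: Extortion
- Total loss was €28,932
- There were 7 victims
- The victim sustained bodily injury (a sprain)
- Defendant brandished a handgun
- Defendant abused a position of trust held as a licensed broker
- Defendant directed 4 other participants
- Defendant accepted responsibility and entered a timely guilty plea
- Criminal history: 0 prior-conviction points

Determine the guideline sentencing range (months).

Base offense level for extortion: 5.
§1 applies: 5 + 3 = 8.
§2 applies: 8 + 1 = 9.
§3 applies: 9 + 4 = 13.
§4 applies: 13 − 3 = 10.
§5 applies (level before this adjustment is 10 < 22, so +2): 10 + 2 = 12.
§6 applies (level before this adjustment is 12 ≥ 8, so +4): 12 + 4 = 16.
§7 applies: 16 + 3 = 19.
Final offense level: 19.
Criminal history: 0 prior points → Category 1 (0-7).
Level 19 falls in the 12-19 band.
Grid: Level 12-19 × Category 1 = 27-33 months.

27-33 months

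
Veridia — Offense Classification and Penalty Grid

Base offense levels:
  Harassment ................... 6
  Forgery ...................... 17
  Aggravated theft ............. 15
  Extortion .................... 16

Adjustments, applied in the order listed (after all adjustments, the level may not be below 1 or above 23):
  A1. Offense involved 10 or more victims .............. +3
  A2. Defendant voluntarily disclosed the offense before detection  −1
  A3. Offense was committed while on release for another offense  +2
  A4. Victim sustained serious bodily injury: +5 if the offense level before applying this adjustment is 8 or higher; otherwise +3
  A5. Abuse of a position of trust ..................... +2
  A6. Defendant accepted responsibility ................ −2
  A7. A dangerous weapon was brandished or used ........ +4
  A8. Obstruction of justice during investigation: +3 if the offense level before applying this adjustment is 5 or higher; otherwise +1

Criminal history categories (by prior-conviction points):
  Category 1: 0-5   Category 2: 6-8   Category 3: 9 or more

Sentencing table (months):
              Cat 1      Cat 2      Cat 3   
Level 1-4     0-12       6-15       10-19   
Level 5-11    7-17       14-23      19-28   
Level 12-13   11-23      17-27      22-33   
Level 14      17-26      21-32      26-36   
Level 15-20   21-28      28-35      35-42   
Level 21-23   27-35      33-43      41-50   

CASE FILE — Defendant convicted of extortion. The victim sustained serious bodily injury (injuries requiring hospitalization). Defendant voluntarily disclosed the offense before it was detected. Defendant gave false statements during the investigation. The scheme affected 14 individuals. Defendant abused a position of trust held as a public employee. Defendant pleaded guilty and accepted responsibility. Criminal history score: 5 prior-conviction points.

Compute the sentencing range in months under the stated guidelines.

Base offense level for extortion: 16.
A1 applies: 16 + 3 = 19.
A2 applies: 19 − 1 = 18.
A4 applies (level before this adjustment is 18 ≥ 8, so +5): 18 + 5 = 23.
A5 applies: 23 + 2 = 25.
A6 applies: 25 − 2 = 23.
A8 applies (level before this adjustment is 23 ≥ 5, so +3): 23 + 3 = 26.
Level 26 exceeds the maximum of 23; capped at 23.
Final offense level: 23.
Criminal history: 5 prior points → Category 1 (0-5).
Level 23 falls in the 21-23 band.
Grid: Level 21-23 × Category 1 = 27-35 months.

27-35 months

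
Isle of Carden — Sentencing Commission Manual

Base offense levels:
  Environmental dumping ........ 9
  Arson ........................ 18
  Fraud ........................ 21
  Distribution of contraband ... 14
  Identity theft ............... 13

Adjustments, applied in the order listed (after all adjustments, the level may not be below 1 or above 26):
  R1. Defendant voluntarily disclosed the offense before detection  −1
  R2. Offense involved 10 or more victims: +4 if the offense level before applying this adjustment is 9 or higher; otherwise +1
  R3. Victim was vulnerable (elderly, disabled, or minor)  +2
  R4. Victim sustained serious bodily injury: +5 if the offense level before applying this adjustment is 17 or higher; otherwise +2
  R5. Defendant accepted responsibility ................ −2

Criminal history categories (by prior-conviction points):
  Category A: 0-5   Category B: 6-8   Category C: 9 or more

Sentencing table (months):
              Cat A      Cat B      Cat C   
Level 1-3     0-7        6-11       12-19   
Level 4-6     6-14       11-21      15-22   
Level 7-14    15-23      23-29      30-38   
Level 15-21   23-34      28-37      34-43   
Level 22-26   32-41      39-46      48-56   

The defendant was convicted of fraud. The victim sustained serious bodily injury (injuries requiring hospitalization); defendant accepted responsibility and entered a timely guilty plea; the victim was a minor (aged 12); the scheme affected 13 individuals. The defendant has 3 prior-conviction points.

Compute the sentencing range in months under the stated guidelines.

32-41 months

Base offense level for fraud: 21.
R2 applies (level before this adjustment is 21 ≥ 9, so +4): 21 + 4 = 25.
R3 applies: 25 + 2 = 27.
R4 applies (level before this adjustment is 27 ≥ 17, so +5): 27 + 5 = 32.
R5 applies: 32 − 2 = 30.
Level 30 exceeds the maximum of 26; capped at 26.
Final offense level: 26.
Criminal history: 3 prior points → Category A (0-5).
Level 26 falls in the 22-26 band.
Grid: Level 22-26 × Category A = 32-41 months.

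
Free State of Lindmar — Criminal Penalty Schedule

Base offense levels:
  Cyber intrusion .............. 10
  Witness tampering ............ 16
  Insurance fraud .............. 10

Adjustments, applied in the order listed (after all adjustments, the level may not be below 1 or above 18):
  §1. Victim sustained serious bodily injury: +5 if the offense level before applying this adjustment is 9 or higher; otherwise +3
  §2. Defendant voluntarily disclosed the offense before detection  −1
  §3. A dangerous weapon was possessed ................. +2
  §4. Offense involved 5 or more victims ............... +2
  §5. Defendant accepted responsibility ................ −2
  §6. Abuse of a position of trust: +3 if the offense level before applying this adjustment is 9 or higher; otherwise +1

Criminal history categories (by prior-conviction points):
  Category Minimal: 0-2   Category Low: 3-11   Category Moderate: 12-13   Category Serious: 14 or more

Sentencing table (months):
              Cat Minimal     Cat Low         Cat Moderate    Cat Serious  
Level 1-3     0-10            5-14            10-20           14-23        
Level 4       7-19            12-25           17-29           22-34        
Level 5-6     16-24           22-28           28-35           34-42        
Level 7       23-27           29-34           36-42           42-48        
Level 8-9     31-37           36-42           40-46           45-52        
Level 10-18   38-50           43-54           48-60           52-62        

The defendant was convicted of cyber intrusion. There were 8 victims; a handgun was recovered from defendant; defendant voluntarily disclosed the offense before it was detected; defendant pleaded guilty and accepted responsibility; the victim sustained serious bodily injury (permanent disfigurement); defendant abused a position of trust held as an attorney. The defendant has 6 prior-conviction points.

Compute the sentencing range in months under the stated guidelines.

Base offense level for cyber intrusion: 10.
§1 applies (level before this adjustment is 10 ≥ 9, so +5): 10 + 5 = 15.
§2 applies: 15 − 1 = 14.
§3 applies: 14 + 2 = 16.
§4 applies: 16 + 2 = 18.
§5 applies: 18 − 2 = 16.
§6 applies (level before this adjustment is 16 ≥ 9, so +3): 16 + 3 = 19.
Level 19 exceeds the maximum of 18; capped at 18.
Final offense level: 18.
Criminal history: 6 prior points → Category Low (3-11).
Level 18 falls in the 10-18 band.
Grid: Level 10-18 × Category Low = 43-54 months.

43-54 months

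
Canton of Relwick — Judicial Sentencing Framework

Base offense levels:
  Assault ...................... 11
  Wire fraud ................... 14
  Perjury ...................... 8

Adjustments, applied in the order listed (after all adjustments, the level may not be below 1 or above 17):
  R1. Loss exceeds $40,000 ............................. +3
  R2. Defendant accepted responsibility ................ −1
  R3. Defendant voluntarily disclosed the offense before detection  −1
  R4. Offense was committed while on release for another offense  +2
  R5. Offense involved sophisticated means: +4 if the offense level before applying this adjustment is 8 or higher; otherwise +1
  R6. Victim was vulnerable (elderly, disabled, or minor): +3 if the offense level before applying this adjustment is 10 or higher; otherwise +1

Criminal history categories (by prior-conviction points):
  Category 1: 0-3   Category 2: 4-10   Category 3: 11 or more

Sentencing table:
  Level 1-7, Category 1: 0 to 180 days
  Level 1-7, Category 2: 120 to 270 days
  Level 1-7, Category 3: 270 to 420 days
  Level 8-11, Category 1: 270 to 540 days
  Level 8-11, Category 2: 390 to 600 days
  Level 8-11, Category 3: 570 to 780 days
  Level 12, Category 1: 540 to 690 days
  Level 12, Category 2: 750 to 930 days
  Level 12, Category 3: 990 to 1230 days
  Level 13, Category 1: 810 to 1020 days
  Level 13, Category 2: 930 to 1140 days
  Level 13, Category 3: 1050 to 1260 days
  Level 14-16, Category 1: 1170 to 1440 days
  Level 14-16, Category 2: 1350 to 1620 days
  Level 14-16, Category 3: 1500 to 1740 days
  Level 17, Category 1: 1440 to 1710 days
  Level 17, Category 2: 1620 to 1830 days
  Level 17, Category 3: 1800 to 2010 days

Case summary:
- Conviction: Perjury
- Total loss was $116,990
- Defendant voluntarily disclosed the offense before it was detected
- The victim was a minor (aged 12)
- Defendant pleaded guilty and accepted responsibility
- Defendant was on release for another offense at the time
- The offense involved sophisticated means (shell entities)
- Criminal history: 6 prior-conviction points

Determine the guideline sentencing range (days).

1620-1830 days

Base offense level for perjury: 8.
R1 applies: 8 + 3 = 11.
R2 applies: 11 − 1 = 10.
R3 applies: 10 − 1 = 9.
R4 applies: 9 + 2 = 11.
R5 applies (level before this adjustment is 11 ≥ 8, so +4): 11 + 4 = 15.
R6 applies (level before this adjustment is 15 ≥ 10, so +3): 15 + 3 = 18.
Level 18 exceeds the maximum of 17; capped at 17.
Final offense level: 17.
Criminal history: 6 prior points → Category 2 (4-10).
Level 17 falls in the 17 band.
Grid: Level 17 × Category 2 = 1620-1830 days.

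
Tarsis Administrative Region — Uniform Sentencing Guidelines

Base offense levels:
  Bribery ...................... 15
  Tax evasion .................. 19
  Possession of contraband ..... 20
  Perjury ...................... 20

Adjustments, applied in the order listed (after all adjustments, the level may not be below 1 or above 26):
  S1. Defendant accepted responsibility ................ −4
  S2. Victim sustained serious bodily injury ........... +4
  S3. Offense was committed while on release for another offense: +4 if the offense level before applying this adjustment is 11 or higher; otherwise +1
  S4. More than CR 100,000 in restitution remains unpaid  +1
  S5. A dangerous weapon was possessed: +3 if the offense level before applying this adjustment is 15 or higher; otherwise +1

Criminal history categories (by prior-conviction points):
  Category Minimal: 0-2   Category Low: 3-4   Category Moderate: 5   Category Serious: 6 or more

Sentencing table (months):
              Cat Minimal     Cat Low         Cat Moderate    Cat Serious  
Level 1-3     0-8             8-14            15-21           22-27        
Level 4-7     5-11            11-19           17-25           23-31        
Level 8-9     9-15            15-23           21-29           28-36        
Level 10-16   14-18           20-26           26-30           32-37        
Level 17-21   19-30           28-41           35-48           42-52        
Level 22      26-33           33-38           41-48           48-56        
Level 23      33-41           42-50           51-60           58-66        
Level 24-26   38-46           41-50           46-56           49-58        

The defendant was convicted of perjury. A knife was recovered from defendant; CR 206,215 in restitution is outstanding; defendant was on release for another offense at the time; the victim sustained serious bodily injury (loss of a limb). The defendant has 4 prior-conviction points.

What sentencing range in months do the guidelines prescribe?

Base offense level for perjury: 20.
S1 does not apply.
S2 applies: 20 + 4 = 24.
S3 applies (level before this adjustment is 24 ≥ 11, so +4): 24 + 4 = 28.
S4 applies: 28 + 1 = 29.
S5 applies (level before this adjustment is 29 ≥ 15, so +3): 29 + 3 = 32.
Level 32 exceeds the maximum of 26; capped at 26.
Final offense level: 26.
Criminal history: 4 prior points → Category Low (3-4).
Level 26 falls in the 24-26 band.
Grid: Level 24-26 × Category Low = 41-50 months.

41-50 months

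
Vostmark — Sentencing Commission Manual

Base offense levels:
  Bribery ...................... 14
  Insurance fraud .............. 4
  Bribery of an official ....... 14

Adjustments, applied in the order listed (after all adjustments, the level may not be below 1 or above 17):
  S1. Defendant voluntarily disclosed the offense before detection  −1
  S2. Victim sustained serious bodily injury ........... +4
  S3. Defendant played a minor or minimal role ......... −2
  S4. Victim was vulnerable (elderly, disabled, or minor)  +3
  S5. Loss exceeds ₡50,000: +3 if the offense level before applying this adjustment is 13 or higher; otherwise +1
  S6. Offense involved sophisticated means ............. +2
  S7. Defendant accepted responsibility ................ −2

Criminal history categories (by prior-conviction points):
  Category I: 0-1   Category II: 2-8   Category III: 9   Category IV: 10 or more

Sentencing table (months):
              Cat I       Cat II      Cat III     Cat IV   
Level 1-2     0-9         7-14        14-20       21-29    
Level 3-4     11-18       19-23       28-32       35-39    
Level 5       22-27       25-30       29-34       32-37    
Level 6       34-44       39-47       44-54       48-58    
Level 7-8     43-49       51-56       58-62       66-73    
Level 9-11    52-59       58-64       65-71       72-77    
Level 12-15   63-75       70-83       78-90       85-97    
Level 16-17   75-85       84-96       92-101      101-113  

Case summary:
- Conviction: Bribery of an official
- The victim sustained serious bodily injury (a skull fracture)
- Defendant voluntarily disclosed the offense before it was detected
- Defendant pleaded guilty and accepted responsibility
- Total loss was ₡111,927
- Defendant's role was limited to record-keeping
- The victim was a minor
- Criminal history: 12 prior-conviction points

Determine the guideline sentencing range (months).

Base offense level for bribery of an official: 14.
S1 applies: 14 − 1 = 13.
S2 applies: 13 + 4 = 17.
S3 applies: 17 − 2 = 15.
S4 applies: 15 + 3 = 18.
S5 applies (level before this adjustment is 18 ≥ 13, so +3): 18 + 3 = 21.
S6 does not apply.
S7 applies: 21 − 2 = 19.
Level 19 exceeds the maximum of 17; capped at 17.
Final offense level: 17.
Criminal history: 12 prior points → Category IV (10+).
Level 17 falls in the 16-17 band.
Grid: Level 16-17 × Category IV = 101-113 months.

101-113 months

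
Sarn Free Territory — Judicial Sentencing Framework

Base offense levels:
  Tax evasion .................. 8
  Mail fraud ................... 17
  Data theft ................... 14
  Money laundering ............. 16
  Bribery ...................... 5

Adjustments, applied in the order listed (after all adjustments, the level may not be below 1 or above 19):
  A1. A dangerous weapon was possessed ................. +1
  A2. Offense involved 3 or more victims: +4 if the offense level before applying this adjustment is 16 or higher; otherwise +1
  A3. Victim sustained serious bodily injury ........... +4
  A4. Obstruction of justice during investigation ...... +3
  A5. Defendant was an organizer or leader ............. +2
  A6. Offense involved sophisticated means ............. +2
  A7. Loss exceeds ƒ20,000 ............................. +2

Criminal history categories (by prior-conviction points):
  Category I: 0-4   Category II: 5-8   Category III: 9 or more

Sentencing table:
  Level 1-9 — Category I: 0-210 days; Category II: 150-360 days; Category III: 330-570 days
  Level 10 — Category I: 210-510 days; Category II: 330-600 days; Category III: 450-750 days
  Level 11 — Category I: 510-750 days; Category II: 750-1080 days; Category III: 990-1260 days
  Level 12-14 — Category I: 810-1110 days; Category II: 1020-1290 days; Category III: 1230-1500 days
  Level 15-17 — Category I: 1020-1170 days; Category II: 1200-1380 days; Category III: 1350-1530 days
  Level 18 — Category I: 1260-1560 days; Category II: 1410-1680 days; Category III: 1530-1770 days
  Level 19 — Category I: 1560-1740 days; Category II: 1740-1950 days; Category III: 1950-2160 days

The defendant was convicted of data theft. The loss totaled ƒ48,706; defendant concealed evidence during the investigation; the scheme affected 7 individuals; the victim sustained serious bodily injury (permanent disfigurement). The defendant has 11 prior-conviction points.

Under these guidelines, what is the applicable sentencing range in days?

1950-2160 days

Base offense level for data theft: 14.
A2 applies (level before this adjustment is 14 < 16, so +1): 14 + 1 = 15.
A3 applies: 15 + 4 = 19.
A4 applies: 19 + 3 = 22.
A5 does not apply.
A6 does not apply.
A7 applies: 22 + 2 = 24.
Level 24 exceeds the maximum of 19; capped at 19.
Final offense level: 19.
Criminal history: 11 prior points → Category III (9+).
Level 19 falls in the 19 band.
Grid: Level 19 × Category III = 1950-2160 days.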